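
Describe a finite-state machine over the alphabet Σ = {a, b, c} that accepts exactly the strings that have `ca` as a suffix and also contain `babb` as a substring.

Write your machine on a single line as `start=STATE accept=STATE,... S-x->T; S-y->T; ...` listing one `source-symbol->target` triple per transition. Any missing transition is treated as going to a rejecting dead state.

start=q0; accept=q8; q0-a->q0; q0-b->q1; q0-c->q2; q1-a->q3; q1-b->q1; q1-c->q2; q2-a->q4; q2-b->q1; q2-c->q2; q3-a->q0; q3-b->q5; q3-c->q2; q4-a->q0; q4-b->q1; q4-c->q2; q5-a->q3; q5-b->q6; q5-c->q2; q6-a->q6; q6-b->q6; q6-c->q7; q7-a->q8; q7-b->q6; q7-c->q7; q8-a->q6; q8-b->q6; q8-c->q7

Handle the two conditions separately and then intersect. One (3 states) tracks how much of the suffix `ca` has currently been matched; the other (5 states) tracks whether and how much of `babb` has been seen. Each combined state is a pair, one component from each; accept when both components accept.
A 9-state machine:
        a   b   c  
>  q0   q0  q1  q2 
   q1   q3  q1  q2 
   q2   q4  q1  q2 
   q3   q0  q5  q2 
   q4   q0  q1  q2 
   q5   q3  q6  q2 
   q6   q6  q6  q7 
   q7   q8  q6  q7 
 * q8   q6  q6  q7 
(> = start, * = accepting)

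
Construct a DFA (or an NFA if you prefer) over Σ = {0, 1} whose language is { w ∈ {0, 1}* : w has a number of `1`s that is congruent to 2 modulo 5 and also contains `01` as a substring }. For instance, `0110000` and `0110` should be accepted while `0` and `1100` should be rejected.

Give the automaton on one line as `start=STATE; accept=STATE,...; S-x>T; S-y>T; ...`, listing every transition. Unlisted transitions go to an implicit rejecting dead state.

Build one automaton per condition and run them in lockstep. One (5 states) tracks the count of `1`s modulo 5; the other (3 states) tracks whether and how much of `01` has been seen. Each combined state is a pair, one component from each; accept when both components accept. After merging equivalent states the machine shrinks.
With 11 states:
          0    1  
>  s0     s1   s2 
   s1     s1   s3 
   s2     s3   s4 
   s3     s3   s5 
   s4     s6   s7 
 * s5     s5   s8 
   s6     s6   s8 
   s7     s8   s9 
   s8     s8  s10 
   s9    s10   s0 
   s10   s10   s1 
(> = start, * = accepting)

start=s0; accept=s5; s0-0>s1; s0-1>s2; s1-0>s1; s1-1>s3; s2-0>s3; s2-1>s4; s3-0>s3; s3-1>s5; s4-0>s6; s4-1>s7; s5-0>s5; s5-1>s8; s6-0>s6; s6-1>s8; s7-0>s8; s7-1>s9; s8-0>s8; s8-1>s10; s9-0>s10; s9-1>s0; s10-0>s10; s10-1>s1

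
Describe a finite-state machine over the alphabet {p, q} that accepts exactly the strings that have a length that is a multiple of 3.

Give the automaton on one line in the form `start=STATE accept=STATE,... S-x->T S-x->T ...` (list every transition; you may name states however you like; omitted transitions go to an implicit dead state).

start=S0 accept=S0 S0-p->S1 S0-q->S1 S1-p->S2 S1-q->S2 S2-p->S0 S2-q->S0

Only the length mod 3 matters, so use a 3-cycle: from any state, every input symbol moves to the next state, wrapping S2 back to S0. Mark S0 accepting.
A 3-state machine:
        p   q  
>* S0   S1  S1 
   S1   S2  S2 
   S2   S0  S0 
(> = start, * = accepting)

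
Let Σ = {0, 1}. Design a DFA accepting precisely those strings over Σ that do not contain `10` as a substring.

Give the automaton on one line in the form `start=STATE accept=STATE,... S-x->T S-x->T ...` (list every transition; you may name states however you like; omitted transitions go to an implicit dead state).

This is the complement of 'contains `10`'. Use the same substring-matching states — s0 through s2 holding how much of `10` has just been matched — but flip the accepting set: everything except the trap s2 accepts.
A 3-state machine:
        0   1  
>* s0   s0  s1 
 * s1   s2  s1 
   s2   s2  s2 
(> = start, * = accepting)

start=s0 accept=s0,s1 s0-0->s0 s0-1->s1 s1-0->s2 s1-1->s1 s2-0->s2 s2-1->s2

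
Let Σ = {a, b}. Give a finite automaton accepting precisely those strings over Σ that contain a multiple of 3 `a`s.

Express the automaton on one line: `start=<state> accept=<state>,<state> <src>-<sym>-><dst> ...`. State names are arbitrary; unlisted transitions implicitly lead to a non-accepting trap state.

The only thing that matters is how many `a`s have appeared, reduced mod 3. Use one state per residue: s0 for 0, …, s2 for 2. Reading `a` moves to the next residue; anything else stays put. s0 is accepting.
        a   b  
>* s0   s1  s0 
   s1   s2  s1 
   s2   s0  s2 
(> = start, * = accepting)

start=s0 accept=s0 s0-a->s1 s0-b->s0 s1-a->s2 s1-b->s1 s2-a->s0 s2-b->s2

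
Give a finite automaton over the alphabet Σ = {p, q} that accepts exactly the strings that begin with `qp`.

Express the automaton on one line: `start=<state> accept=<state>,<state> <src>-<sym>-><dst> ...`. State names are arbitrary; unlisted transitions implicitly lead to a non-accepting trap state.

start=A accept=C A-p->D A-q->B B-p->C B-q->D C-p->C C-q->C D-p->D D-q->D

Check the first 2 symbols one by one: A through B record how many have matched `qp` so far; any wrong symbol goes to the dead state D. After all 2 match we enter the accepting sink C.
A 4-state machine:
       p  q 
>  A   D  B 
   B   C  D 
 * C   C  C 
   D   D  D 
(> = start, * = accepting)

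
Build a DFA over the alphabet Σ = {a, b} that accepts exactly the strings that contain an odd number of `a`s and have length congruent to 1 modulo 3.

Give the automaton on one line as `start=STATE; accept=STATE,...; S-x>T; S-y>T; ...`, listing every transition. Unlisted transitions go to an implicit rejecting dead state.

start=S0; accept=S1; S0-a>S1; S0-b>S2; S1-a>S3; S1-b>S4; S2-a>S4; S2-b>S3; S3-a>S5; S3-b>S0; S4-a>S0; S4-b>S5; S5-a>S2; S5-b>S1

Handle the two conditions separately and then intersect. The first has 2 states tracking the count of `a`s modulo 2; the second has 3 states tracking the input length modulo 3. A product state is a pair (one from each), accepting exactly when both do.
6 states suffice.
        a   b  
>  S0   S1  S2 
 * S1   S3  S4 
   S2   S4  S3 
   S3   S5  S0 
   S4   S0  S5 
   S5   S2  S1 
(> = start, * = accepting)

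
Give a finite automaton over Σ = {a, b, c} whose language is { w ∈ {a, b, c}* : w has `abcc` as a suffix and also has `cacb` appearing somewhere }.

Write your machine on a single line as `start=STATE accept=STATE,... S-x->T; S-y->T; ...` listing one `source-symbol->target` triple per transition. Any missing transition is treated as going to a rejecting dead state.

Build one automaton per condition and run them in lockstep. The first has 5 states tracking how much of the suffix `abcc` has currently been matched; the second has 5 states tracking whether and how much of `cacb` has been seen. A product state is a pair (one from each), accepting exactly when both do. Equivalent product states are then merged.
With 9 states:
        a   b   c  
>  S0   S0  S0  S1 
   S1   S2  S0  S1 
   S2   S0  S0  S3 
   S3   S2  S4  S1 
   S4   S5  S4  S4 
   S5   S5  S6  S4 
   S6   S5  S4  S7 
   S7   S5  S4  S8 
 * S8   S5  S4  S4 
(> = start, * = accepting)

start=S0; accept=S8; S0-a->S0; S0-b->S0; S0-c->S1; S1-a->S2; S1-b->S0; S1-c->S1; S2-a->S0; S2-b->S0; S2-c->S3; S3-a->S2; S3-b->S4; S3-c->S1; S4-a->S5; S4-b->S4; S4-c->S4; S5-a->S5; S5-b->S6; S5-c->S4; S6-a->S5; S6-b->S4; S6-c->S7; S7-a->S5; S7-b->S4; S7-c->S8; S8-a->S5; S8-b->S4; S8-c->S4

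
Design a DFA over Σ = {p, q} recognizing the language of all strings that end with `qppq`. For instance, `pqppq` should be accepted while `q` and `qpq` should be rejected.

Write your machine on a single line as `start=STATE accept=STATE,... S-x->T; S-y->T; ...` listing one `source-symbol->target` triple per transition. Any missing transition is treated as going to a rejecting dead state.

start=A; accept=E; A-p->A; A-q->B; B-p->C; B-q->B; C-p->D; C-q->B; D-p->A; D-q->E; E-p->C; E-q->B

Let each state record the length of the longest suffix of the input read so far that is also a prefix of `qppq`. B means the last symbol is `q`; C means the last 2 symbols are `qp`; D means the last 3 symbols are `qpp`; E means the last 4 symbols are `qppq`. Accept only at E, where the string currently ends in `qppq`.
5 states suffice.
       p  q 
>  A   A  B 
   B   C  B 
   C   D  B 
   D   A  E 
 * E   C  B 
(> = start, * = accepting)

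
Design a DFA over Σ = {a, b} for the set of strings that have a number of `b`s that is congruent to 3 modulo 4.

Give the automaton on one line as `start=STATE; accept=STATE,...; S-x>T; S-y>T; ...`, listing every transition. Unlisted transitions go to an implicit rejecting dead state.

Keep the running count of `b`s modulo 4: each `b` advances along the cycle s0 → s1 → s2 → s3 → s0 while other symbols loop. Accept at s3.
With 4 states:
        a   b  
>  s0   s0  s1 
   s1   s1  s2 
   s2   s2  s3 
 * s3   s3  s0 
(> = start, * = accepting)

start=s0; accept=s3; s0-a>s0; s0-b>s1; s1-a>s1; s1-b>s2; s2-a>s2; s2-b>s3; s3-a>s3; s3-b>s0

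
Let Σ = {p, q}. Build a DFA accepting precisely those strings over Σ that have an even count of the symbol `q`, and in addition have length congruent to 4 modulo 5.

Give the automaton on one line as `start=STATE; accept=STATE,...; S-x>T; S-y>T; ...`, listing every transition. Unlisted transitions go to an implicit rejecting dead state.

start=S0; accept=S7; S0-p>S1; S0-q>S2; S1-p>S3; S1-q>S4; S2-p>S4; S2-q>S3; S3-p>S5; S3-q>S6; S4-p>S6; S4-q>S5; S5-p>S7; S5-q>S8; S6-p>S8; S6-q>S7; S7-p>S0; S7-q>S9; S8-p>S9; S8-q>S0; S9-p>S2; S9-q>S1

Handle the two conditions separately and then intersect. The first has 2 states tracking the count of `q`s modulo 2; the second has 5 states tracking the input length modulo 5. A product state is a pair (one from each), accepting exactly when both do.
With 10 states:
        p   q  
>  S0   S1  S2 
   S1   S3  S4 
   S2   S4  S3 
   S3   S5  S6 
   S4   S6  S5 
   S5   S7  S8 
   S6   S8  S7 
 * S7   S0  S9 
   S8   S9  S0 
   S9   S2  S1 
(> = start, * = accepting)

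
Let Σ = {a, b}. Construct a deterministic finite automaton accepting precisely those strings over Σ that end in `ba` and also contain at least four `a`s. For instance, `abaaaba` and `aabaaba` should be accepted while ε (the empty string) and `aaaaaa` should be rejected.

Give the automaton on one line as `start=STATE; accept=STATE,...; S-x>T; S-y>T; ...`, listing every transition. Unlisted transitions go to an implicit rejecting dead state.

start=s0; accept=s5; s0-a>s1; s0-b>s0; s1-a>s2; s1-b>s1; s2-a>s3; s2-b>s2; s3-a>s3; s3-b>s4; s4-a>s5; s4-b>s4; s5-a>s3; s5-b>s4

Run two small machines in parallel and take their product. One (3 states) tracks how much of the suffix `ba` has currently been matched; the other (6 states) tracks the count of `a`s, saturating at 5. Each combined state is a pair, one component from each; accept when both components accept. Equivalent product states are then merged.
        a   b  
>  s0   s1  s0 
   s1   s2  s1 
   s2   s3  s2 
   s3   s3  s4 
   s4   s5  s4 
 * s5   s3  s4 
(> = start, * = accepting)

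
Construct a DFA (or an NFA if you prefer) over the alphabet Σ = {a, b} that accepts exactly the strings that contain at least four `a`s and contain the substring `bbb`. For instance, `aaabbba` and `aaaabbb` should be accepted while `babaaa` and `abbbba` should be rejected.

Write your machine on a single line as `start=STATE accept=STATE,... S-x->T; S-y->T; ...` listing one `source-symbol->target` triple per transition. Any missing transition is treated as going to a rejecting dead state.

Handle the two conditions separately and then intersect. One (6 states) tracks the count of `a`s, saturating at 5; the other (4 states) tracks whether and how much of `bbb` has been seen. Each combined state is a pair, one component from each; accept when both components accept. After merging equivalent states the machine shrinks.
20 states suffice.
          a    b  
>  s0     s1   s2 
   s1     s3   s4 
   s2     s1   s5 
   s3     s6   s7 
   s4     s3   s8 
   s5     s1   s9 
   s6    s10  s11 
   s7     s6  s12 
   s8     s3  s13 
   s9    s13   s9 
   s10   s10  s14 
   s11   s10  s15 
   s12    s6  s16 
   s13   s16  s13 
   s14   s10  s17 
   s15   s10  s18 
   s16   s18  s16 
   s17   s10  s19 
   s18   s19  s18 
 * s19   s19  s19 
(> = start, * = accepting)

start=s0; accept=s19; s0-a->s1; s0-b->s2; s1-a->s3; s1-b->s4; s2-a->s1; s2-b->s5; s3-a->s6; s3-b->s7; s4-a->s3; s4-b->s8; s5-a->s1; s5-b->s9; s6-a->s10; s6-b->s11; s7-a->s6; s7-b->s12; s8-a->s3; s8-b->s13; s9-a->s13; s9-b->s9; s10-a->s10; s10-b->s14; s11-a->s10; s11-b->s15; s12-a->s6; s12-b->s16; s13-a->s16; s13-b->s13; s14-a->s10; s14-b->s17; s15-a->s10; s15-b->s18; s16-a->s18; s16-b->s16; s17-a->s10; s17-b->s19; s18-a->s19; s18-b->s18; s19-a->s19; s19-b->s19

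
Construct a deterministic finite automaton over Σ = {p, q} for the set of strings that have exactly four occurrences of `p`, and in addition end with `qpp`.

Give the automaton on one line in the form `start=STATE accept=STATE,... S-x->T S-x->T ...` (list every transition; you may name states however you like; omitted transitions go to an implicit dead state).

Build one automaton per condition and run them in lockstep. One (6 states) tracks the count of `p`s, saturating at 5; the other (4 states) tracks how much of the suffix `qpp` has currently been matched. Each combined state is a pair, one component from each; accept when both components accept. Minimizing collapses redundant product states.
        p   q  
>  s0   s1  s0 
   s1   s2  s1 
   s2   s3  s4 
   s3   s3  s3 
   s4   s5  s4 
   s5   s6  s3 
 * s6   s3  s3 
(> = start, * = accepting)

start=s0 accept=s6 s0-p->s1 s0-q->s0 s1-p->s2 s1-q->s1 s2-p->s3 s2-q->s4 s3-p->s3 s3-q->s3 s4-p->s5 s4-q->s4 s5-p->s6 s5-q->s3 s6-p->s3 s6-q->s3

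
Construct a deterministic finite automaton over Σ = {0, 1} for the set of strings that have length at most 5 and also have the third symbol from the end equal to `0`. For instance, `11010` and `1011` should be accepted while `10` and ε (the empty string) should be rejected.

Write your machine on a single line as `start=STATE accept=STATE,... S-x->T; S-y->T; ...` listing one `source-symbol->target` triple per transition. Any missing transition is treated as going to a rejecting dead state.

start=q0; accept=q7,q8,q9,q10; q0-0->q1; q0-1->q2; q1-0->q3; q1-1->q4; q2-0->q5; q2-1->q6; q3-0->q7; q3-1->q8; q4-0->q9; q4-1->q10; q5-0->q11; q5-1->q12; q6-0->q13; q6-1->q14; q7-0->q8; q7-1->q8; q8-0->q10; q8-1->q10; q9-0->q12; q9-1->q12; q10-0->q14; q10-1->q14; q11-0->q8; q11-1->q8; q12-0->q10; q12-1->q10; q13-0->q12; q13-1->q12; q14-0->q14; q14-1->q14

Handle the two conditions separately and then intersect. The first has 7 states tracking the input length, saturating at 6; the second has 15 states tracking the last 3 symbols read. A product state is a pair (one from each), accepting exactly when both do. Equivalent product states are then merged.
With 15 states:
          0    1  
>  q0     q1   q2 
   q1     q3   q4 
   q2     q5   q6 
   q3     q7   q8 
   q4     q9  q10 
   q5    q11  q12 
   q6    q13  q14 
 * q7     q8   q8 
 * q8    q10  q10 
 * q9    q12  q12 
 * q10   q14  q14 
   q11    q8   q8 
   q12   q10  q10 
   q13   q12  q12 
   q14   q14  q14 
(> = start, * = accepting)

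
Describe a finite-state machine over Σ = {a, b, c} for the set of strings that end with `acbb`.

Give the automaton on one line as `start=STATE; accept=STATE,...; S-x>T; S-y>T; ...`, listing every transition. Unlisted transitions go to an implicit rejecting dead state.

start=s0; accept=s4; s0-a>s1; s0-b>s0; s0-c>s0; s1-a>s1; s1-b>s0; s1-c>s2; s2-a>s1; s2-b>s3; s2-c>s0; s3-a>s1; s3-b>s4; s3-c>s0; s4-a>s1; s4-b>s0; s4-c>s0

Remember how much of `acbb` the current input suffix matches. State s0 means no match yet; s1 means the last symbol is `a`; s2 means the last 2 symbols are `ac`; s3 means the last 3 symbols are `acb`; s4 means the last 4 symbols are `acbb`. Only s4 accepts. On a mismatch, fall back to the longest proper suffix that is still a prefix of `acbb`.
        a   b   c  
>  s0   s1  s0  s0 
   s1   s1  s0  s2 
   s2   s1  s3  s0 
   s3   s1  s4  s0 
 * s4   s1  s0  s0 
(> = start, * = accepting)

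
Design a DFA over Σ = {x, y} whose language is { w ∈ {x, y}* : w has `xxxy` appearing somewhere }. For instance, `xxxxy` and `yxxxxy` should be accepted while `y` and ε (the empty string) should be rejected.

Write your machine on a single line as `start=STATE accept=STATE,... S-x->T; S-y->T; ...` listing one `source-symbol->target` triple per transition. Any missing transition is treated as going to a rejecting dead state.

start=A; accept=E; A-x->B; A-y->A; B-x->C; B-y->A; C-x->D; C-y->A; D-x->D; D-y->E; E-x->E; E-y->E

States A..D record the length of the longest prefix of `xxxy` that matches the current input suffix. Reaching E means `xxxy` has been seen, and we stay there forever. Accept from E.
       x  y 
>  A   B  A 
   B   C  A 
   C   D  A 
   D   D  E 
 * E   E  E 
(> = start, * = accepting)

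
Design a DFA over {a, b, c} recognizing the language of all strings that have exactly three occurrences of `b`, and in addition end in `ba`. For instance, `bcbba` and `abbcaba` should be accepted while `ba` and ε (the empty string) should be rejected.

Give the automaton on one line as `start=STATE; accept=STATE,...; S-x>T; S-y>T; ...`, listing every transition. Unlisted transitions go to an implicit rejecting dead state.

Run two small machines in parallel and take their product. The first has 5 states tracking the count of `b`s, saturating at 4; the second has 3 states tracking how much of the suffix `ba` has currently been matched. A product state is a pair (one from each), accepting exactly when both do.
          a    b    c  
>  q0     q0   q1   q0 
   q1     q2   q3   q4 
   q2     q4   q3   q4 
   q3     q5   q6   q7 
   q4     q4   q3   q4 
   q5     q7   q6   q7 
   q6     q8   q9  q10 
   q7     q7   q6   q7 
 * q8    q10   q9  q10 
   q9    q11   q9  q12 
   q10   q10   q9  q10 
   q11   q12   q9  q12 
   q12   q12   q9  q12 
(> = start, * = accepting)

start=q0; accept=q8; q0-a>q0; q0-b>q1; q0-c>q0; q1-a>q2; q1-b>q3; q1-c>q4; q2-a>q4; q2-b>q3; q2-c>q4; q3-a>q5; q3-b>q6; q3-c>q7; q4-a>q4; q4-b>q3; q4-c>q4; q5-a>q7; q5-b>q6; q5-c>q7; q6-a>q8; q6-b>q9; q6-c>q10; q7-a>q7; q7-b>q6; q7-c>q7; q8-a>q10; q8-b>q9; q8-c>q10; q9-a>q11; q9-b>q9; q9-c>q12; q10-a>q10; q10-b>q9; q10-c>q10; q11-a>q12; q11-b>q9; q11-c>q12; q12-a>q12; q12-b>q9; q12-c>q12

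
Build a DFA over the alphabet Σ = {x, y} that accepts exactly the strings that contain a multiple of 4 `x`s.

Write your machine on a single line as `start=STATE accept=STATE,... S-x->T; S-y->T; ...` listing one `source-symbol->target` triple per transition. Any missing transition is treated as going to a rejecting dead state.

start=S0; accept=S0; S0-x->S1; S0-y->S0; S1-x->S2; S1-y->S1; S2-x->S3; S2-y->S2; S3-x->S0; S3-y->S3

Keep the running count of `x`s modulo 4: each `x` advances along the cycle S0 → S1 → S2 → S3 → S0 while other symbols loop. Accept at S0.
A 4-state machine:
        x   y  
>* S0   S1  S0 
   S1   S2  S1 
   S2   S3  S2 
   S3   S0  S3 
(> = start, * = accepting)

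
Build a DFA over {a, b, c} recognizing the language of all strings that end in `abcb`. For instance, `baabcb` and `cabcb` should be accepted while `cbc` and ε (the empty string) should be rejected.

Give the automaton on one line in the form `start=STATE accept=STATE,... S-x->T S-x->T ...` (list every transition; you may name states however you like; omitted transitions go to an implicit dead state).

start=S0 accept=S4 S0-a->S1 S0-b->S0 S0-c->S0 S1-a->S1 S1-b->S2 S1-c->S0 S2-a->S1 S2-b->S0 S2-c->S3 S3-a->S1 S3-b->S4 S3-c->S0 S4-a->S1 S4-b->S0 S4-c->S0

Let each state record the length of the longest suffix of the input read so far that is also a prefix of `abcb`. S1 means the last symbol is `a`; S2 means the last 2 symbols are `ab`; S3 means the last 3 symbols are `abc`; S4 means the last 4 symbols are `abcb`. Accept only at S4, where the string currently ends in `abcb`.
A 5-state machine:
        a   b   c  
>  S0   S1  S0  S0 
   S1   S1  S2  S0 
   S2   S1  S0  S3 
   S3   S1  S4  S0 
 * S4   S1  S0  S0 
(> = start, * = accepting)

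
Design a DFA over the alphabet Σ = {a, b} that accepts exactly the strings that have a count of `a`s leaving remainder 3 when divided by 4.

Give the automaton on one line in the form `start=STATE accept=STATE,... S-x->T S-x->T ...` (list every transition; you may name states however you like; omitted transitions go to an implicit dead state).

Keep the running count of `a`s modulo 4: each `a` advances along the cycle q0 → q1 → q2 → q3 → q0 while other symbols loop. Accept at q3.
With 4 states:
        a   b  
>  q0   q1  q0 
   q1   q2  q1 
   q2   q3  q2 
 * q3   q0  q3 
(> = start, * = accepting)

start=q0 accept=q3 q0-a->q1 q0-b->q0 q1-a->q2 q1-b->q1 q2-a->q3 q2-b->q2 q3-a->q0 q3-b->q3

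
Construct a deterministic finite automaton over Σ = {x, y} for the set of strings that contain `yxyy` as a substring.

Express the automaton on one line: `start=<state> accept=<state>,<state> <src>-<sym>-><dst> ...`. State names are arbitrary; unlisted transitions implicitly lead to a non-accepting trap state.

start=s0 accept=s4 s0-x->s0 s0-y->s1 s1-x->s2 s1-y->s1 s2-x->s0 s2-y->s3 s3-x->s2 s3-y->s4 s4-x->s4 s4-y->s4

Track how much of `yxyy` has been matched so far: state s0 is no progress, s4 is the absorbing accept state reached once `yxyy` has occurred. Intermediate states record partial matches; on a mismatch, fall back to the longest reusable overlap.
5 states suffice.
        x   y  
>  s0   s0  s1 
   s1   s2  s1 
   s2   s0  s3 
   s3   s2  s4 
 * s4   s4  s4 
(> = start, * = accepting)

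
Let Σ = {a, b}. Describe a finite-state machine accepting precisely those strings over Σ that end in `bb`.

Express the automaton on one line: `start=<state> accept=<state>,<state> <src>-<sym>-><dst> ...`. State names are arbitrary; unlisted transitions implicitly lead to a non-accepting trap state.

start=q0 accept=q2 q0-a->q0 q0-b->q1 q1-a->q0 q1-b->q2 q2-a->q0 q2-b->q2

Let each state record the length of the longest suffix of the input read so far that is also a prefix of `bb`. q1 means the last symbol is `b`; q2 means the last 2 symbols are `bb`. Accept only at q2, where the string currently ends in `bb`.
A 3-state machine:
        a   b  
>  q0   q0  q1 
   q1   q0  q2 
 * q2   q0  q2 
(> = start, * = accepting)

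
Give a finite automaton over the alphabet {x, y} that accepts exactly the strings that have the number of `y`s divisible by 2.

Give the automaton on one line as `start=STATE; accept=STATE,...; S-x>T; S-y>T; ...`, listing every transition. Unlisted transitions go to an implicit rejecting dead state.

Keep the running count of `y`s modulo 2: each `y` advances along the cycle S0 → S1 → S0 while other symbols loop. Accept at S0.
With 2 states:
        x   y  
>* S0   S0  S1 
   S1   S1  S0 
(> = start, * = accepting)

start=S0; accept=S0; S0-x>S0; S0-y>S1; S1-x>S1; S1-y>S0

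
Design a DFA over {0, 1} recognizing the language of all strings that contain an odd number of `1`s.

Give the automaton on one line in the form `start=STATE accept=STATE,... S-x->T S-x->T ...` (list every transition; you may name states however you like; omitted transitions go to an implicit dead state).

The only thing that matters is how many `1`s have appeared, reduced mod 2. Use one state per residue: q0 for 0, …, q1 for 1. Reading `1` moves to the next residue; anything else stays put. q1 is accepting.
A 2-state machine:
        0   1  
>  q0   q0  q1 
 * q1   q1  q0 
(> = start, * = accepting)

start=q0 accept=q1 q0-0->q0 q0-1->q1 q1-0->q1 q1-1->q0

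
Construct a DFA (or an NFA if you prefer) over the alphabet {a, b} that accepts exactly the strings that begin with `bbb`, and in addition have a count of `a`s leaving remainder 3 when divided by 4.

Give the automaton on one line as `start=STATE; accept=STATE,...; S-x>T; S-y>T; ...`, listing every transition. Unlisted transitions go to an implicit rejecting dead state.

Build one automaton per condition and run them in lockstep. The first has 5 states tracking whether the input so far still matches the prefix `bbb`; the second has 4 states tracking the count of `a`s modulo 4. A product state is a pair (one from each), accepting exactly when both do. Equivalent product states are then merged.
An 8-state machine:
        a   b  
>  s0   s1  s2 
   s1   s1  s1 
   s2   s1  s3 
   s3   s1  s4 
   s4   s5  s4 
   s5   s6  s5 
   s6   s7  s6 
 * s7   s4  s7 
(> = start, * = accepting)

start=s0; accept=s7; s0-a>s1; s0-b>s2; s1-a>s1; s1-b>s1; s2-a>s1; s2-b>s3; s3-a>s1; s3-b>s4; s4-a>s5; s4-b>s4; s5-a>s6; s5-b>s5; s6-a>s7; s6-b>s6; s7-a>s4; s7-b>s7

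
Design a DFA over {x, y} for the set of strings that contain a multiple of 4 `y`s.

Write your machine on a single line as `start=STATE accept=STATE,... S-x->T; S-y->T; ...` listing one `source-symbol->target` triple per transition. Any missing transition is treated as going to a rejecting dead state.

start=q0; accept=q0; q0-x->q0; q0-y->q1; q1-x->q1; q1-y->q2; q2-x->q2; q2-y->q3; q3-x->q3; q3-y->q0

The only thing that matters is how many `y`s have appeared, reduced mod 4. Use one state per residue: q0 for 0, …, q3 for 3. Reading `y` moves to the next residue; anything else stays put. q0 is accepting.
A 4-state machine:
        x   y  
>* q0   q0  q1 
   q1   q1  q2 
   q2   q2  q3 
   q3   q3  q0 
(> = start, * = accepting)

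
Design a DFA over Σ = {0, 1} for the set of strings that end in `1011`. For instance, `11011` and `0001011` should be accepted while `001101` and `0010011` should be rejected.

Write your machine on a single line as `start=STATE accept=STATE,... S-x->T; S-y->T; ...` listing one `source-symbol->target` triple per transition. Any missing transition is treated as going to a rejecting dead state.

start=S0; accept=S4; S0-0->S0; S0-1->S1; S1-0->S2; S1-1->S1; S2-0->S0; S2-1->S3; S3-0->S2; S3-1->S4; S4-0->S2; S4-1->S1

Remember how much of `1011` the current input suffix matches. State S0 means no match yet; S1 means the last symbol is `1`; S2 means the last 2 symbols are `10`; S3 means the last 3 symbols are `101`; S4 means the last 4 symbols are `1011`. Only S4 accepts. On a mismatch, fall back to the longest proper suffix that is still a prefix of `1011`.
A 5-state machine:
        0   1  
>  S0   S0  S1 
   S1   S2  S1 
   S2   S0  S3 
   S3   S2  S4 
 * S4   S2  S1 
(> = start, * = accepting)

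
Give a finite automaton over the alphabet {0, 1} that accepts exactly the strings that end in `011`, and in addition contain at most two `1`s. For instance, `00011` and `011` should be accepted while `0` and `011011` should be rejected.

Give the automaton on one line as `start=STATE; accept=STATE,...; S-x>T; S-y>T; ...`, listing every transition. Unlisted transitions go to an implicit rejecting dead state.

start=s0; accept=s4; s0-0>s1; s0-1>s2; s1-0>s1; s1-1>s3; s2-0>s2; s2-1>s2; s3-0>s2; s3-1>s4; s4-0>s2; s4-1>s2

Handle the two conditions separately and then intersect. The first has 4 states tracking how much of the suffix `011` has currently been matched; the second has 4 states tracking the count of `1`s, saturating at 3. A product state is a pair (one from each), accepting exactly when both do. After merging equivalent states the machine shrinks.
A 5-state machine:
        0   1  
>  s0   s1  s2 
   s1   s1  s3 
   s2   s2  s2 
   s3   s2  s4 
 * s4   s2  s2 
(> = start, * = accepting)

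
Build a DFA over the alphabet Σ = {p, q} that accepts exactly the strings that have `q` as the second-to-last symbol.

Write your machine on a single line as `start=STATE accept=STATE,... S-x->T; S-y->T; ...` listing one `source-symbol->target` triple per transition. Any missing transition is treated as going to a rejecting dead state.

A DFA must remember the last 2 symbols (since which symbol is second-to-last isn't known until the input ends). Use one state per possible window of the last ≤2 symbols; accept from those whose window starts with `q`.
7 states suffice.
        p   q  
>  s0   s1  s2 
   s1   s3  s4 
   s2   s5  s6 
   s3   s3  s4 
   s4   s5  s6 
 * s5   s3  s4 
 * s6   s5  s6 
(> = start, * = accepting)

start=s0; accept=s5,s6; s0-p->s1; s0-q->s2; s1-p->s3; s1-q->s4; s2-p->s5; s2-q->s6; s3-p->s3; s3-q->s4; s4-p->s5; s4-q->s6; s5-p->s3; s5-q->s4; s6-p->s5; s6-q->s6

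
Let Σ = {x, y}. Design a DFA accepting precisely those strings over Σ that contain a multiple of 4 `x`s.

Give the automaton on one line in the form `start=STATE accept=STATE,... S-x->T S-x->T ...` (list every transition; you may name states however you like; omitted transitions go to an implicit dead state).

The only thing that matters is how many `x`s have appeared, reduced mod 4. Use one state per residue: S0 for 0, …, S3 for 3. Reading `x` moves to the next residue; anything else stays put. S0 is accepting.
4 states suffice.
        x   y  
>* S0   S1  S0 
   S1   S2  S1 
   S2   S3  S2 
   S3   S0  S3 
(> = start, * = accepting)

start=S0 accept=S0 S0-x->S1 S0-y->S0 S1-x->S2 S1-y->S1 S2-x->S3 S2-y->S2 S3-x->S0 S3-y->S3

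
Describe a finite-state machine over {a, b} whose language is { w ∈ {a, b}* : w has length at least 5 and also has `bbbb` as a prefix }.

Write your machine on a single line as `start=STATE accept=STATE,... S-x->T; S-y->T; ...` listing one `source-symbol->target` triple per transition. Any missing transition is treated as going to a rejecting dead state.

Handle the two conditions separately and then intersect. The first has 7 states tracking the input length, saturating at 6; the second has 6 states tracking whether the input so far still matches the prefix `bbbb`. A product state is a pair (one from each), accepting exactly when both do.
A 13-state machine:
          a    b  
>  q0     q1   q2 
   q1     q3   q3 
   q2     q3   q4 
   q3     q5   q5 
   q4     q5   q6 
   q5     q7   q7 
   q6     q7   q8 
   q7     q9   q9 
   q8    q10  q10 
   q9    q11  q11 
 * q10   q12  q12 
   q11   q11  q11 
 * q12   q12  q12 
(> = start, * = accepting)

start=q0; accept=q10,q12; q0-a->q1; q0-b->q2; q1-a->q3; q1-b->q3; q2-a->q3; q2-b->q4; q3-a->q5; q3-b->q5; q4-a->q5; q4-b->q6; q5-a->q7; q5-b->q7; q6-a->q7; q6-b->q8; q7-a->q9; q7-b->q9; q8-a->q10; q8-b->q10; q9-a->q11; q9-b->q11; q10-a->q12; q10-b->q12; q11-a->q11; q11-b->q11; q12-a->q12; q12-b->q12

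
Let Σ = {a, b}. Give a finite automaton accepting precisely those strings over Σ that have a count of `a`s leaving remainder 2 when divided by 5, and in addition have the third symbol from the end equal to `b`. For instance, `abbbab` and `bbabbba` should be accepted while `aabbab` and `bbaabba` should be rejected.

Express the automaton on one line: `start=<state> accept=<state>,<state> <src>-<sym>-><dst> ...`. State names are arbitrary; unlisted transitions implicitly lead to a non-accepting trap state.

Build one automaton per condition and run them in lockstep. The first has 5 states tracking the count of `a`s modulo 5; the second has 15 states tracking the last 3 symbols read. A product state is a pair (one from each), accepting exactly when both do. Minimizing collapses redundant product states.
          a    b  
>  q0     q1   q2 
   q1     q3   q4 
   q2     q5   q2 
   q3     q6   q7 
   q4     q8   q9 
   q5    q10   q4 
   q6    q11   q6 
   q7     q6  q12 
   q8     q6  q13 
   q9    q14   q9 
 * q10    q6   q7 
   q11    q0  q11 
   q12    q6  q15 
 * q13    q6  q12 
 * q14    q6  q13 
 * q15    q6  q15 
(> = start, * = accepting)

start=q0 accept=q10,q13,q14,q15 q0-a->q1 q0-b->q2 q1-a->q3 q1-b->q4 q2-a->q5 q2-b->q2 q3-a->q6 q3-b->q7 q4-a->q8 q4-b->q9 q5-a->q10 q5-b->q4 q6-a->q11 q6-b->q6 q7-a->q6 q7-b->q12 q8-a->q6 q8-b->q13 q9-a->q14 q9-b->q9 q10-a->q6 q10-b->q7 q11-a->q0 q11-b->q11 q12-a->q6 q12-b->q15 q13-a->q6 q13-b->q12 q14-a->q6 q14-b->q13 q15-a->q6 q15-b->q15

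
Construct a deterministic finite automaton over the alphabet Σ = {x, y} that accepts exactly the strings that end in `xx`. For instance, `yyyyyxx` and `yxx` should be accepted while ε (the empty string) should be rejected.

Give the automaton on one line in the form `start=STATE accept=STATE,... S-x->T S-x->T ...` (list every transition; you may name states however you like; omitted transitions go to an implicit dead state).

Remember how much of `xx` the current input suffix matches. State q0 means no match yet; q1 means the last symbol is `x`; q2 means the last 2 symbols are `xx`. Only q2 accepts. On a mismatch, fall back to the longest proper suffix that is still a prefix of `xx`.
3 states suffice.
        x   y  
>  q0   q1  q0 
   q1   q2  q0 
 * q2   q2  q0 
(> = start, * = accepting)

start=q0 accept=q2 q0-x->q1 q0-y->q0 q1-x->q2 q1-y->q0 q2-x->q2 q2-y->q0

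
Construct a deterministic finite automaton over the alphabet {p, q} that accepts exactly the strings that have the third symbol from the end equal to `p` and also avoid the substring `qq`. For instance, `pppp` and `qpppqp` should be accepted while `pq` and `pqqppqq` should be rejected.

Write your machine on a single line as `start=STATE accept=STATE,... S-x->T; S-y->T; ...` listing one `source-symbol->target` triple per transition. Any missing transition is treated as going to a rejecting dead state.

start=A; accept=H,I,J; A-p->B; A-q->C; B-p->D; B-q->E; C-p->F; C-q->G; D-p->H; D-q->I; E-p->J; E-q->K; F-p->L; F-q->M; G-p->N; G-q->O; H-p->H; H-q->I; I-p->J; I-q->K; J-p->L; J-q->M; K-p->N; K-q->O; L-p->H; L-q->I; M-p->J; M-q->K; N-p->P; N-q->Q; O-p->N; O-q->O; P-p->R; P-q->S; Q-p->T; Q-q->K; R-p->R; R-q->S; S-p->T; S-q->K; T-p->P; T-q->Q

Handle the two conditions separately and then intersect. The first has 15 states tracking the last 3 symbols read; the second has 3 states tracking partial matches of the forbidden pattern `qq`. A product state is a pair (one from each), accepting exactly when both do.
With 20 states:
       p  q 
>  A   B  C 
   B   D  E 
   C   F  G 
   D   H  I 
   E   J  K 
   F   L  M 
   G   N  O 
 * H   H  I 
 * I   J  K 
 * J   L  M 
   K   N  O 
   L   H  I 
   M   J  K 
   N   P  Q 
   O   N  O 
   P   R  S 
   Q   T  K 
   R   R  S 
   S   T  K 
   T   P  Q 
(> = start, * = accepting)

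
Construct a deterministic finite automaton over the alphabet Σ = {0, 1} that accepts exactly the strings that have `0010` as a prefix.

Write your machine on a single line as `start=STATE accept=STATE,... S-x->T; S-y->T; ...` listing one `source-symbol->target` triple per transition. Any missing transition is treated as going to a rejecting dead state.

start=q0; accept=q4; q0-0->q1; q0-1->q5; q1-0->q2; q1-1->q5; q2-0->q5; q2-1->q3; q3-0->q4; q3-1->q5; q4-0->q4; q4-1->q4; q5-0->q5; q5-1->q5

Walk along `0010` while the input agrees: from q0 take `0` to q1, and so on. Any deviation drops to the rejecting sink q5. Once q4 is reached the prefix is confirmed and every continuation is accepted.
With 6 states:
        0   1  
>  q0   q1  q5 
   q1   q2  q5 
   q2   q5  q3 
   q3   q4  q5 
 * q4   q4  q4 
   q5   q5  q5 
(> = start, * = accepting)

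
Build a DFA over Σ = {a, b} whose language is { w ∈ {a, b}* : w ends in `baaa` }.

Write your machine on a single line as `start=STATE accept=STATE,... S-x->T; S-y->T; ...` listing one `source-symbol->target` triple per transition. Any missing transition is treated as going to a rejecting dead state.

start=s0; accept=s4; s0-a->s0; s0-b->s1; s1-a->s2; s1-b->s1; s2-a->s3; s2-b->s1; s3-a->s4; s3-b->s1; s4-a->s0; s4-b->s1

Let each state record the length of the longest suffix of the input read so far that is also a prefix of `baaa`. s1 means the last symbol is `b`; s2 means the last 2 symbols are `ba`; s3 means the last 3 symbols are `baa`; s4 means the last 4 symbols are `baaa`. Accept only at s4, where the string currently ends in `baaa`.
A 5-state machine:
        a   b  
>  s0   s0  s1 
   s1   s2  s1 
   s2   s3  s1 
   s3   s4  s1 
 * s4   s0  s1 
(> = start, * = accepting)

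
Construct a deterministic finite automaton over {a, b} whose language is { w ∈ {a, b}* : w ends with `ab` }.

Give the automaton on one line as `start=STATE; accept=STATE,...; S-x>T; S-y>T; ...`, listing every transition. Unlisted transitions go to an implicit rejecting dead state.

start=S0; accept=S2; S0-a>S1; S0-b>S0; S1-a>S1; S1-b>S2; S2-a>S1; S2-b>S0

Let each state record the length of the longest suffix of the input read so far that is also a prefix of `ab`. S1 means the last symbol is `a`; S2 means the last 2 symbols are `ab`. Accept only at S2, where the string currently ends in `ab`.
        a   b  
>  S0   S1  S0 
   S1   S1  S2 
 * S2   S1  S0 
(> = start, * = accepting)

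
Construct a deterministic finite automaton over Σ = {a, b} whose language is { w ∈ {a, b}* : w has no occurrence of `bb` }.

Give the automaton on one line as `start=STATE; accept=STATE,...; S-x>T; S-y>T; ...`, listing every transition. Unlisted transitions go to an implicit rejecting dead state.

This is the complement of 'contains `bb`'. Use the same substring-matching states — S0 through S2 holding how much of `bb` has just been matched — but flip the accepting set: everything except the trap S2 accepts.
3 states suffice.
        a   b  
>* S0   S0  S1 
 * S1   S0  S2 
   S2   S2  S2 
(> = start, * = accepting)

start=S0; accept=S0,S1; S0-a>S0; S0-b>S1; S1-a>S0; S1-b>S2; S2-a>S2; S2-b>S2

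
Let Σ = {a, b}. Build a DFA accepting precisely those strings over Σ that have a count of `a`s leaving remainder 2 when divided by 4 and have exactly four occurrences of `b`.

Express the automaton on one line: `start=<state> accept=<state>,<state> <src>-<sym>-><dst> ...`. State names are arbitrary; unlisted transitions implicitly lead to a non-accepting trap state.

start=q0 accept=q19 q0-a->q1 q0-b->q2 q1-a->q3 q1-b->q4 q2-a->q4 q2-b->q5 q3-a->q6 q3-b->q7 q4-a->q7 q4-b->q8 q5-a->q8 q5-b->q9 q6-a->q0 q6-b->q10 q7-a->q10 q7-b->q11 q8-a->q11 q8-b->q12 q9-a->q12 q9-b->q13 q10-a->q2 q10-b->q14 q11-a->q14 q11-b->q15 q12-a->q15 q12-b->q16 q13-a->q16 q13-b->q17 q14-a->q5 q14-b->q18 q15-a->q18 q15-b->q19 q16-a->q19 q16-b->q17 q17-a->q17 q17-b->q17 q18-a->q9 q18-b->q20 q19-a->q20 q19-b->q17 q20-a->q13 q20-b->q17

Handle the two conditions separately and then intersect. The first has 4 states tracking the count of `a`s modulo 4; the second has 6 states tracking the count of `b`s, saturating at 5. A product state is a pair (one from each), accepting exactly when both do. Equivalent product states are then merged.
21 states suffice.
          a    b  
>  q0     q1   q2 
   q1     q3   q4 
   q2     q4   q5 
   q3     q6   q7 
   q4     q7   q8 
   q5     q8   q9 
   q6     q0  q10 
   q7    q10  q11 
   q8    q11  q12 
   q9    q12  q13 
   q10    q2  q14 
   q11   q14  q15 
   q12   q15  q16 
   q13   q16  q17 
   q14    q5  q18 
   q15   q18  q19 
   q16   q19  q17 
   q17   q17  q17 
   q18    q9  q20 
 * q19   q20  q17 
   q20   q13  q17 
(> = start, * = accepting)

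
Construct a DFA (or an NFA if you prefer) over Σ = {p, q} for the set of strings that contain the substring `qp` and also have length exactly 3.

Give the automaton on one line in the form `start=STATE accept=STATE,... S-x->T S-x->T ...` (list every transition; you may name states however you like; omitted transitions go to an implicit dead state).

start=S0 accept=S6 S0-p->S1 S0-q->S2 S1-p->S3 S1-q->S4 S2-p->S5 S2-q->S4 S3-p->S3 S3-q->S3 S4-p->S6 S4-q->S3 S5-p->S6 S5-q->S6 S6-p->S3 S6-q->S3

Handle the two conditions separately and then intersect. The first has 3 states tracking whether and how much of `qp` has been seen; the second has 5 states tracking the input length, saturating at 4. A product state is a pair (one from each), accepting exactly when both do. After merging equivalent states the machine shrinks.
A 7-state machine:
        p   q  
>  S0   S1  S2 
   S1   S3  S4 
   S2   S5  S4 
   S3   S3  S3 
   S4   S6  S3 
   S5   S6  S6 
 * S6   S3  S3 
(> = start, * = accepting)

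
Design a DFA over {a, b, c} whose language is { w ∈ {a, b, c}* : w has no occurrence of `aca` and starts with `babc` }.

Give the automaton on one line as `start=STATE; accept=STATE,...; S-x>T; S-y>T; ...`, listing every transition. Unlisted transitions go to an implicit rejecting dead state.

start=q0; accept=q5,q6,q7; q0-a>q1; q0-b>q2; q0-c>q1; q1-a>q1; q1-b>q1; q1-c>q1; q2-a>q3; q2-b>q1; q2-c>q1; q3-a>q1; q3-b>q4; q3-c>q1; q4-a>q1; q4-b>q1; q4-c>q5; q5-a>q6; q5-b>q5; q5-c>q5; q6-a>q6; q6-b>q5; q6-c>q7; q7-a>q1; q7-b>q5; q7-c>q5

Build one automaton per condition and run them in lockstep. The first has 4 states tracking partial matches of the forbidden pattern `aca`; the second has 6 states tracking whether the input so far still matches the prefix `babc`. A product state is a pair (one from each), accepting exactly when both do. Equivalent product states are then merged.
        a   b   c  
>  q0   q1  q2  q1 
   q1   q1  q1  q1 
   q2   q3  q1  q1 
   q3   q1  q4  q1 
   q4   q1  q1  q5 
 * q5   q6  q5  q5 
 * q6   q6  q5  q7 
 * q7   q1  q5  q5 
(> = start, * = accepting)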